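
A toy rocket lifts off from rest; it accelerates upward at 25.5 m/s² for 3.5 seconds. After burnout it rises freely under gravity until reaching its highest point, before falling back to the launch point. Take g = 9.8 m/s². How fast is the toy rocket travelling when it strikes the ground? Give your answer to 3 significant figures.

105 m/s

Phase 1 (powered ascent): v₀ = 0 m/s, a = 25.5 m/s².
v = v₀ + at = 0 + (25.5)(3.5) = 89.2 m/s
Δx = v₀t + ½at² = 0·3.5 + 0.5·25.5·3.5² = 156 m

Phase 2 (coasting upward): v₀ = 89.2 m/s, a = -9.8 m/s².
v = v₀ + at → t = (0 − 89.2) / -9.8 = 9.11 s
v² = v₀² + 2aΔx → Δx = (0² − 89.2²)/(2·-9.8) = 406 m

Phase 3 (free fall): v₀ = 0 m/s, a = -9.8 m/s².
Falls 563 m from rest: t = √(2·563/9.8) = 10.7 s; v = g·t = 105 m/s.
Impact speed = 105 m/s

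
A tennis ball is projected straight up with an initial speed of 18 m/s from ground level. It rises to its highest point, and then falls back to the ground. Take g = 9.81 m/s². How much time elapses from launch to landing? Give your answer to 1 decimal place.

Phase 1 (rising): v₀ = 18.0 m/s, a = -9.81 m/s².
v = v₀ + at → t = (0 − 18.0) / -9.81 = 1.83 s
v² = v₀² + 2aΔx → Δx = (0² − 18.0²)/(2·-9.81) = 16.5 m

Phase 2 (falling): v₀ = 0 m/s, a = -9.81 m/s².
Falls 16.5 m from rest: t = √(2·16.5/9.81) = 1.83 s; v = g·t = 18.0 m/s.
Total time = 1.83 + 1.83 = 3.67 s

3.7 s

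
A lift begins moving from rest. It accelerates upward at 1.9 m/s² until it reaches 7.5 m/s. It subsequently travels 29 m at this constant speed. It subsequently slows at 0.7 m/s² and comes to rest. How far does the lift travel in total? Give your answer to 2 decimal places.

Phase 1 (accelerating): v₀ = 0 m/s, a = 1.9 m/s².
v = v₀ + at → t = (7.5 − 0) / 1.9 = 3.95 s
v² = v₀² + 2aΔx → Δx = (7.5² − 0²)/(2·1.9) = 14.8 m

Phase 2 (constant speed): v₀ = 7.50 m/s, a = 0 m/s².
Constant speed: t = d/v = 29/7.50 = 3.87 s

Phase 3 (decelerating): v₀ = 7.50 m/s, a = -0.7 m/s².
v = v₀ + at → t = (0 − 7.50) / -0.7 = 10.7 s
v² = v₀² + 2aΔx → Δx = (0² − 7.50²)/(2·-0.7) = 40.2 m
Total distance = 14.8 + 29.0 + 40.2 = 84.0 m

83.98 m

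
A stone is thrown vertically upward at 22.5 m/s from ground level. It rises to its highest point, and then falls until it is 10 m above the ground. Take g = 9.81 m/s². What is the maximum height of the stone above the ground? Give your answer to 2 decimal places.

Phase 1 (rising): v₀ = 22.5 m/s, a = -9.81 m/s².
v = v₀ + at → t = (0 − 22.5) / -9.81 = 2.29 s
v² = v₀² + 2aΔx → Δx = (0² − 22.5²)/(2·-9.81) = 25.8 m
Maximum height = 25.8 m

25.80 m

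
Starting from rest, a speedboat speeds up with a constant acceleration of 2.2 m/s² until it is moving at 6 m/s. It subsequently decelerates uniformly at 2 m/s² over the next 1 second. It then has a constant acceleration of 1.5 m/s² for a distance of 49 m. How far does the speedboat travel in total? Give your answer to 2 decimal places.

62.18 m

Phase 1 (accelerating): v₀ = 0 m/s, a = 2.2 m/s².
v = v₀ + at → t = (6 − 0) / 2.2 = 2.73 s
v² = v₀² + 2aΔx → Δx = (6² − 0²)/(2·2.2) = 8.18 m

Phase 2 (decelerating): v₀ = 6.00 m/s, a = -2 m/s².
v = v₀ + at = 6.00 + (-2)(1) = 4.00 m/s
Δx = v₀t + ½at² = 6.00·1 + 0.5·-2·1² = 5.00 m

Phase 3 (accelerating): v₀ = 4.00 m/s, a = 1.5 m/s².
v² = v₀² + 2aΔx = 4.00² + 2·1.5·49 = 163 → v = 12.8 m/s
t = (v − v₀)/a = (12.8 − 4.00)/1.5 = 5.84 s
Total distance = 8.18 + 5.00 + 49.0 = 62.2 m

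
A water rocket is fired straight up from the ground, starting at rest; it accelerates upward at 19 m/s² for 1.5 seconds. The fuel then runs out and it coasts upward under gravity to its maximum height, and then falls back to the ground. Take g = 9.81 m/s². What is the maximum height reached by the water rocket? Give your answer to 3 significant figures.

62.8 m

Phase 1 (powered ascent): v₀ = 0 m/s, a = 19 m/s².
v = v₀ + at = 0 + (19)(1.5) = 28.5 m/s
Δx = v₀t + ½at² = 0·1.5 + 0.5·19·1.5² = 21.4 m

Phase 2 (coasting upward): v₀ = 28.5 m/s, a = -9.81 m/s².
v = v₀ + at → t = (0 − 28.5) / -9.81 = 2.91 s
v² = v₀² + 2aΔx → Δx = (0² − 28.5²)/(2·-9.81) = 41.4 m
Maximum height = 21.4 + 41.4 = 62.8 m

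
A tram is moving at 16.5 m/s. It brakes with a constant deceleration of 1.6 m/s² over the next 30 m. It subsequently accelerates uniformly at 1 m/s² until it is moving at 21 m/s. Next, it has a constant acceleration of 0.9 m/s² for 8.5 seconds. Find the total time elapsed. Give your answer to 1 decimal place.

18.2 s

Phase 1 (decelerating): v₀ = 16.5 m/s, a = -1.6 m/s².
v² = v₀² + 2aΔx = 16.5² + 2·-1.6·30 = 176 → v = 13.3 m/s
t = (v − v₀)/a = (13.3 − 16.5)/-1.6 = 2.02 s

Phase 2 (accelerating): v₀ = 13.3 m/s, a = 1 m/s².
v = v₀ + at → t = (21 − 13.3) / 1 = 7.72 s
v² = v₀² + 2aΔx → Δx = (21² − 13.3²)/(2·1) = 132 m

Phase 3 (accelerating): v₀ = 21.0 m/s, a = 0.9 m/s².
v = v₀ + at = 21.0 + (0.9)(8.5) = 28.6 m/s
Δx = v₀t + ½at² = 21.0·8.5 + 0.5·0.9·8.5² = 211 m
Total time = 2.02 + 7.72 + 8.50 = 18.2 s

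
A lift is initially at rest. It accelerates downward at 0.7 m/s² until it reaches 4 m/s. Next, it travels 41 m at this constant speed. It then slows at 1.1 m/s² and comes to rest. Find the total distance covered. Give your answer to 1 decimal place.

Phase 1 (accelerating): v₀ = 0 m/s, a = 0.7 m/s².
v = v₀ + at → t = (4 − 0) / 0.7 = 5.71 s
v² = v₀² + 2aΔx → Δx = (4² − 0²)/(2·0.7) = 11.4 m

Phase 2 (constant speed): v₀ = 4.00 m/s, a = 0 m/s².
Constant speed: t = d/v = 41/4.00 = 10.2 s

Phase 3 (decelerating): v₀ = 4.00 m/s, a = -1.1 m/s².
v = v₀ + at → t = (0 − 4.00) / -1.1 = 3.64 s
v² = v₀² + 2aΔx → Δx = (0² − 4.00²)/(2·-1.1) = 7.27 m
Total distance = 11.4 + 41.0 + 7.27 = 59.7 m

59.7 m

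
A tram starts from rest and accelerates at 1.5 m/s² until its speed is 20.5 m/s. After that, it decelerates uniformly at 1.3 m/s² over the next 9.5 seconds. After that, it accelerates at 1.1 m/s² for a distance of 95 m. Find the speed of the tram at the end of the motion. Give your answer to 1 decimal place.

Phase 1 (accelerating): v₀ = 0 m/s, a = 1.5 m/s².
v = v₀ + at → t = (20.5 − 0) / 1.5 = 13.7 s
v² = v₀² + 2aΔx → Δx = (20.5² − 0²)/(2·1.5) = 140 m

Phase 2 (decelerating): v₀ = 20.5 m/s, a = -1.3 m/s².
v = v₀ + at = 20.5 + (-1.3)(9.5) = 8.15 m/s
Δx = v₀t + ½at² = 20.5·9.5 + 0.5·-1.3·9.5² = 136 m

Phase 3 (accelerating): v₀ = 8.15 m/s, a = 1.1 m/s².
v² = v₀² + 2aΔx = 8.15² + 2·1.1·95 = 275 → v = 16.6 m/s
t = (v − v₀)/a = (16.6 − 8.15)/1.1 = 7.68 s
Final speed = 16.6 m/s

16.6 m/s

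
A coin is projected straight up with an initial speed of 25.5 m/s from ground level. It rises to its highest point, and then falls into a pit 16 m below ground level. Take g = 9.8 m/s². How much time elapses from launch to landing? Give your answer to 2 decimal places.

Phase 1 (rising): v₀ = 25.5 m/s, a = -9.8 m/s².
v = v₀ + at → t = (0 − 25.5) / -9.8 = 2.60 s
v² = v₀² + 2aΔx → Δx = (0² − 25.5²)/(2·-9.8) = 33.2 m

Phase 2 (falling): v₀ = 0 m/s, a = -9.8 m/s².
Falls 49.2 m from rest: t = √(2·49.2/9.8) = 3.17 s; v = g·t = 31.0 m/s.
Total time = 2.60 + 3.17 = 5.77 s

5.77 s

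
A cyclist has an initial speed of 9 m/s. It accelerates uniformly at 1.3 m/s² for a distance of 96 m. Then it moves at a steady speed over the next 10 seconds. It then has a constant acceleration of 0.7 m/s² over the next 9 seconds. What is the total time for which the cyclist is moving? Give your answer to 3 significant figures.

Phase 1 (accelerating): v₀ = 9.00 m/s, a = 1.3 m/s².
v² = v₀² + 2aΔx = 9.00² + 2·1.3·96 = 331 → v = 18.2 m/s
t = (v − v₀)/a = (18.2 − 9.00)/1.3 = 7.06 s

Phase 2 (constant speed): v₀ = 18.2 m/s, a = 0 m/s².
v = v₀ + at = 18.2 + (0)(10) = 18.2 m/s
Δx = v₀t + ½at² = 18.2·10 + 0.5·0·10² = 182 m

Phase 3 (accelerating): v₀ = 18.2 m/s, a = 0.7 m/s².
v = v₀ + at = 18.2 + (0.7)(9) = 24.5 m/s
Δx = v₀t + ½at² = 18.2·9 + 0.5·0.7·9² = 192 m
Total time = 7.06 + 10.0 + 9.00 = 26.1 s

26.1 s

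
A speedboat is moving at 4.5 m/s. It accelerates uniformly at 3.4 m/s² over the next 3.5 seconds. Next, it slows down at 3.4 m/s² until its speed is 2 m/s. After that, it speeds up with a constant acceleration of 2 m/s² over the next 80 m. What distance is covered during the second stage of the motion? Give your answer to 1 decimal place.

Phase 1 (accelerating): v₀ = 4.50 m/s, a = 3.4 m/s².
v = v₀ + at = 4.50 + (3.4)(3.5) = 16.4 m/s
Δx = v₀t + ½at² = 4.50·3.5 + 0.5·3.4·3.5² = 36.6 m

Phase 2 (decelerating): v₀ = 16.4 m/s, a = -3.4 m/s².
v = v₀ + at → t = (2 − 16.4) / -3.4 = 4.24 s
v² = v₀² + 2aΔx → Δx = (2² − 16.4²)/(2·-3.4) = 39.0 m
Distance in phase 2 = 39.0 m

39.0 m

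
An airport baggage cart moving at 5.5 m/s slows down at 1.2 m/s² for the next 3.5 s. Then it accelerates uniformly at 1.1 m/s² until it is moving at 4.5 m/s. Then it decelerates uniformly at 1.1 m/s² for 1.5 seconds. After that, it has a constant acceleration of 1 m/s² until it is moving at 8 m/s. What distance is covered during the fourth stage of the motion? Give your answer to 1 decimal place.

Phase 1 (decelerating): v₀ = 5.50 m/s, a = -1.2 m/s².
v = v₀ + at = 5.50 + (-1.2)(3.5) = 1.30 m/s
Δx = v₀t + ½at² = 5.50·3.5 + 0.5·-1.2·3.5² = 11.9 m

Phase 2 (accelerating): v₀ = 1.30 m/s, a = 1.1 m/s².
v = v₀ + at → t = (4.5 − 1.30) / 1.1 = 2.91 s
v² = v₀² + 2aΔx → Δx = (4.5² − 1.30²)/(2·1.1) = 8.44 m

Phase 3 (decelerating): v₀ = 4.50 m/s, a = -1.1 m/s².
v = v₀ + at = 4.50 + (-1.1)(1.5) = 2.85 m/s
Δx = v₀t + ½at² = 4.50·1.5 + 0.5·-1.1·1.5² = 5.51 m

Phase 4 (accelerating): v₀ = 2.85 m/s, a = 1 m/s².
v = v₀ + at → t = (8 − 2.85) / 1 = 5.15 s
v² = v₀² + 2aΔx → Δx = (8² − 2.85²)/(2·1) = 27.9 m
Distance in phase 4 = 27.9 m

27.9 m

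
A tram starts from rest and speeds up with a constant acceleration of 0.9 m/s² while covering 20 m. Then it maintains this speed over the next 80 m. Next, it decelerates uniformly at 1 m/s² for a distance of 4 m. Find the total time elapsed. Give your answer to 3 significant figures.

20.7 s

Phase 1 (accelerating): v₀ = 0 m/s, a = 0.9 m/s².
v² = v₀² + 2aΔx = 0² + 2·0.9·20 = 36.0 → v = 6.00 m/s
t = (v − v₀)/a = (6.00 − 0)/0.9 = 6.67 s

Phase 2 (constant speed): v₀ = 6.00 m/s, a = 0 m/s².
Constant speed: t = d/v = 80/6.00 = 13.3 s

Phase 3 (decelerating): v₀ = 6.00 m/s, a = -1 m/s².
v² = v₀² + 2aΔx = 6.00² + 2·-1·4 = 28.0 → v = 5.29 m/s
t = (v − v₀)/a = (5.29 − 6.00)/-1 = 0.708 s
Total time = 6.67 + 13.3 + 0.708 = 20.7 s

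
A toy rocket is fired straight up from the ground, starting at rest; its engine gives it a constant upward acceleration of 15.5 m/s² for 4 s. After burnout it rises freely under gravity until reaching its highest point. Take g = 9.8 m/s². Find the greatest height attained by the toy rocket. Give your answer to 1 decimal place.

320.1 m

Phase 1 (powered ascent): v₀ = 0 m/s, a = 15.5 m/s².
v = v₀ + at = 0 + (15.5)(4) = 62.0 m/s
Δx = v₀t + ½at² = 0·4 + 0.5·15.5·4² = 124 m

Phase 2 (coasting upward): v₀ = 62.0 m/s, a = -9.8 m/s².
v = v₀ + at → t = (0 − 62.0) / -9.8 = 6.33 s
v² = v₀² + 2aΔx → Δx = (0² − 62.0²)/(2·-9.8) = 196 m
Maximum height = 124 + 196 = 320 m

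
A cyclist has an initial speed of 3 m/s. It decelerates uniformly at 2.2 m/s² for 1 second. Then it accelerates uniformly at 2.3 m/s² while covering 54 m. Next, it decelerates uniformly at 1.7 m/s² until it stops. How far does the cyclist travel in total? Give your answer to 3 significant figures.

129 m

Phase 1 (decelerating): v₀ = 3.00 m/s, a = -2.2 m/s².
v = v₀ + at = 3.00 + (-2.2)(1) = 0.800 m/s
Δx = v₀t + ½at² = 3.00·1 + 0.5·-2.2·1² = 1.90 m

Phase 2 (accelerating): v₀ = 0.800 m/s, a = 2.3 m/s².
v² = v₀² + 2aΔx = 0.800² + 2·2.3·54 = 249 → v = 15.8 m/s
t = (v − v₀)/a = (15.8 − 0.800)/2.3 = 6.51 s

Phase 3 (decelerating): v₀ = 15.8 m/s, a = -1.7 m/s².
v = v₀ + at → t = (0 − 15.8) / -1.7 = 9.28 s
v² = v₀² + 2aΔx → Δx = (0² − 15.8²)/(2·-1.7) = 73.2 m
Total distance = 1.90 + 54.0 + 73.2 = 129 m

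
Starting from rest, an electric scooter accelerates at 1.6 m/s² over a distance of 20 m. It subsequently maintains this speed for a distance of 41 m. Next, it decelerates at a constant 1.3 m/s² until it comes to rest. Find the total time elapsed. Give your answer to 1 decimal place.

16.3 s

Phase 1 (accelerating): v₀ = 0 m/s, a = 1.6 m/s².
v² = v₀² + 2aΔx = 0² + 2·1.6·20 = 64.0 → v = 8.00 m/s
t = (v − v₀)/a = (8.00 − 0)/1.6 = 5.00 s

Phase 2 (constant speed): v₀ = 8.00 m/s, a = 0 m/s².
Constant speed: t = d/v = 41/8.00 = 5.12 s

Phase 3 (decelerating): v₀ = 8.00 m/s, a = -1.3 m/s².
v = v₀ + at → t = (0 − 8.00) / -1.3 = 6.15 s
v² = v₀² + 2aΔx → Δx = (0² − 8.00²)/(2·-1.3) = 24.6 m
Total time = 5.00 + 5.12 + 6.15 = 16.3 s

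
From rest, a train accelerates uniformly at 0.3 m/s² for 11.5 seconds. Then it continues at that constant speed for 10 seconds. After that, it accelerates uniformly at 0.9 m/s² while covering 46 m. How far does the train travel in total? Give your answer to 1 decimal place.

100.3 m

Phase 1 (accelerating): v₀ = 0 m/s, a = 0.3 m/s².
v = v₀ + at = 0 + (0.3)(11.5) = 3.45 m/s
Δx = v₀t + ½at² = 0·11.5 + 0.5·0.3·11.5² = 19.8 m

Phase 2 (constant speed): v₀ = 3.45 m/s, a = 0 m/s².
v = v₀ + at = 3.45 + (0)(10) = 3.45 m/s
Δx = v₀t + ½at² = 3.45·10 + 0.5·0·10² = 34.5 m

Phase 3 (accelerating): v₀ = 3.45 m/s, a = 0.9 m/s².
v² = v₀² + 2aΔx = 3.45² + 2·0.9·46 = 94.7 → v = 9.73 m/s
t = (v − v₀)/a = (9.73 − 3.45)/0.9 = 6.98 s
Total distance = 19.8 + 34.5 + 46.0 = 100 m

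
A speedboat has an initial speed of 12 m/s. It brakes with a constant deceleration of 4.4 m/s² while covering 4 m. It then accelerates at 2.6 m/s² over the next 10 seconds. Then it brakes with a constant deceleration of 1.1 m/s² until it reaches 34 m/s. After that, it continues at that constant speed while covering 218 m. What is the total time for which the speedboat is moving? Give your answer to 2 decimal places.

18.98 s

Phase 1 (decelerating): v₀ = 12.0 m/s, a = -4.4 m/s².
v² = v₀² + 2aΔx = 12.0² + 2·-4.4·4 = 109 → v = 10.4 m/s
t = (v − v₀)/a = (10.4 − 12.0)/-4.4 = 0.357 s

Phase 2 (accelerating): v₀ = 10.4 m/s, a = 2.6 m/s².
v = v₀ + at = 10.4 + (2.6)(10) = 36.4 m/s
Δx = v₀t + ½at² = 10.4·10 + 0.5·2.6·10² = 234 m

Phase 3 (decelerating): v₀ = 36.4 m/s, a = -1.1 m/s².
v = v₀ + at → t = (34 − 36.4) / -1.1 = 2.21 s
v² = v₀² + 2aΔx → Δx = (34² − 36.4²)/(2·-1.1) = 77.8 m

Phase 4 (constant speed): v₀ = 34.0 m/s, a = 0 m/s².
Constant speed: t = d/v = 218/34.0 = 6.41 s
Total time = 0.357 + 10.0 + 2.21 + 6.41 = 19.0 s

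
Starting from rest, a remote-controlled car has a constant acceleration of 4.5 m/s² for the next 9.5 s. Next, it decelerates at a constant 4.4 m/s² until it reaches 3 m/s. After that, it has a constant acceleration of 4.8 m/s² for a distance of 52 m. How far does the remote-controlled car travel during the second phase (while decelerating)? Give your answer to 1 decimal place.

206.7 m

Phase 1 (accelerating): v₀ = 0 m/s, a = 4.5 m/s².
v = v₀ + at = 0 + (4.5)(9.5) = 42.8 m/s
Δx = v₀t + ½at² = 0·9.5 + 0.5·4.5·9.5² = 203 m

Phase 2 (decelerating): v₀ = 42.8 m/s, a = -4.4 m/s².
v = v₀ + at → t = (3 − 42.8) / -4.4 = 9.03 s
v² = v₀² + 2aΔx → Δx = (3² − 42.8²)/(2·-4.4) = 207 m
Distance in phase 2 = 207 m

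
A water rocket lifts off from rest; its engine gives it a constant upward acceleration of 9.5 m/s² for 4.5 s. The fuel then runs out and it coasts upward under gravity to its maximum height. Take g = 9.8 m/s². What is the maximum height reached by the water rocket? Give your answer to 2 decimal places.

Phase 1 (powered ascent): v₀ = 0 m/s, a = 9.5 m/s².
v = v₀ + at = 0 + (9.5)(4.5) = 42.8 m/s
Δx = v₀t + ½at² = 0·4.5 + 0.5·9.5·4.5² = 96.2 m

Phase 2 (coasting upward): v₀ = 42.8 m/s, a = -9.8 m/s².
v = v₀ + at → t = (0 − 42.8) / -9.8 = 4.36 s
v² = v₀² + 2aΔx → Δx = (0² − 42.8²)/(2·-9.8) = 93.2 m
Maximum height = 96.2 + 93.2 = 189 m

189.43 m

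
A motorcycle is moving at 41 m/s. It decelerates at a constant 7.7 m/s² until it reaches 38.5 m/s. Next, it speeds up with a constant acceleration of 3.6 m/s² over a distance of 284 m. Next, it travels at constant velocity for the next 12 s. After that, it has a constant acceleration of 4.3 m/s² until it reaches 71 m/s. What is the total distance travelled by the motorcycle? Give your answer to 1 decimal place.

1185.6 m

Phase 1 (decelerating): v₀ = 41.0 m/s, a = -7.7 m/s².
v = v₀ + at → t = (38.5 − 41.0) / -7.7 = 0.325 s
v² = v₀² + 2aΔx → Δx = (38.5² − 41.0²)/(2·-7.7) = 12.9 m

Phase 2 (accelerating): v₀ = 38.5 m/s, a = 3.6 m/s².
v² = v₀² + 2aΔx = 38.5² + 2·3.6·284 = 3530 → v = 59.4 m/s
t = (v − v₀)/a = (59.4 − 38.5)/3.6 = 5.80 s

Phase 3 (constant speed): v₀ = 59.4 m/s, a = 0 m/s².
v = v₀ + at = 59.4 + (0)(12) = 59.4 m/s
Δx = v₀t + ½at² = 59.4·12 + 0.5·0·12² = 713 m

Phase 4 (accelerating): v₀ = 59.4 m/s, a = 4.3 m/s².
v = v₀ + at → t = (71 − 59.4) / 4.3 = 2.70 s
v² = v₀² + 2aΔx → Δx = (71² − 59.4²)/(2·4.3) = 176 m
Total distance = 12.9 + 284 + 713 + 176 = 1190 m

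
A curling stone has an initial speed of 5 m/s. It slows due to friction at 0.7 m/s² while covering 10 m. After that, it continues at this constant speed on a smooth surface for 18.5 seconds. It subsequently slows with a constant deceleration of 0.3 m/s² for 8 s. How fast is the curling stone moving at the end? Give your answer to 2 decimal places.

Phase 1 (decelerating): v₀ = 5.00 m/s, a = -0.7 m/s².
v² = v₀² + 2aΔx = 5.00² + 2·-0.7·10 = 11.0 → v = 3.32 m/s
t = (v − v₀)/a = (3.32 − 5.00)/-0.7 = 2.40 s

Phase 2 (constant speed): v₀ = 3.32 m/s, a = 0 m/s².
v = v₀ + at = 3.32 + (0)(18.5) = 3.32 m/s
Δx = v₀t + ½at² = 3.32·18.5 + 0.5·0·18.5² = 61.4 m

Phase 3 (decelerating): v₀ = 3.32 m/s, a = -0.3 m/s².
v = v₀ + at = 3.32 + (-0.3)(8) = 0.917 m/s
Δx = v₀t + ½at² = 3.32·8 + 0.5·-0.3·8² = 16.9 m
Final speed = 0.917 m/s

0.92 m/s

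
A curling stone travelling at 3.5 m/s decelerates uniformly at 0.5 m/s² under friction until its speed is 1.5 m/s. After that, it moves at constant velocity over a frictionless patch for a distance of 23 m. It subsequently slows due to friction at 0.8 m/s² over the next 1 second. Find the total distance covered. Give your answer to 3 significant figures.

34.1 m

Phase 1 (decelerating): v₀ = 3.50 m/s, a = -0.5 m/s².
v = v₀ + at → t = (1.5 − 3.50) / -0.5 = 4.00 s
v² = v₀² + 2aΔx → Δx = (1.5² − 3.50²)/(2·-0.5) = 10.0 m

Phase 2 (constant speed): v₀ = 1.50 m/s, a = 0 m/s².
Constant speed: t = d/v = 23/1.50 = 15.3 s

Phase 3 (decelerating): v₀ = 1.50 m/s, a = -0.8 m/s².
v = v₀ + at = 1.50 + (-0.8)(1) = 0.700 m/s
Δx = v₀t + ½at² = 1.50·1 + 0.5·-0.8·1² = 1.10 m
Total distance = 10.0 + 23.0 + 1.10 = 34.1 m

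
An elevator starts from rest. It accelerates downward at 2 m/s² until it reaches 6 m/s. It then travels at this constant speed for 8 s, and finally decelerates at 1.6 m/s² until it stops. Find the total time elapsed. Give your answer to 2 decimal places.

14.75 s

Phase 1 (accelerating): v₀ = 0 m/s, a = 2 m/s².
v = v₀ + at → t = (6 − 0) / 2 = 3.00 s
v² = v₀² + 2aΔx → Δx = (6² − 0²)/(2·2) = 9.00 m

Phase 2 (constant speed): v₀ = 6.00 m/s, a = 0 m/s².
v = v₀ + at = 6.00 + (0)(8) = 6.00 m/s
Δx = v₀t + ½at² = 6.00·8 + 0.5·0·8² = 48.0 m

Phase 3 (decelerating): v₀ = 6.00 m/s, a = -1.6 m/s².
v = v₀ + at → t = (0 − 6.00) / -1.6 = 3.75 s
v² = v₀² + 2aΔx → Δx = (0² − 6.00²)/(2·-1.6) = 11.2 m
Total time = 3.00 + 8.00 + 3.75 = 14.8 s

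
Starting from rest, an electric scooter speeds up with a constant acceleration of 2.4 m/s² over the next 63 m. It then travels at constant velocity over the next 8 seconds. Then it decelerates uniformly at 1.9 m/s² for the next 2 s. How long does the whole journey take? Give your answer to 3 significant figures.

Phase 1 (accelerating): v₀ = 0 m/s, a = 2.4 m/s².
v² = v₀² + 2aΔx = 0² + 2·2.4·63 = 302 → v = 17.4 m/s
t = (v − v₀)/a = (17.4 − 0)/2.4 = 7.25 s

Phase 2 (constant speed): v₀ = 17.4 m/s, a = 0 m/s².
v = v₀ + at = 17.4 + (0)(8) = 17.4 m/s
Δx = v₀t + ½at² = 17.4·8 + 0.5·0·8² = 139 m

Phase 3 (decelerating): v₀ = 17.4 m/s, a = -1.9 m/s².
v = v₀ + at = 17.4 + (-1.9)(2) = 13.6 m/s
Δx = v₀t + ½at² = 17.4·2 + 0.5·-1.9·2² = 31.0 m
Total time = 7.25 + 8.00 + 2.00 = 17.2 s

17.2 s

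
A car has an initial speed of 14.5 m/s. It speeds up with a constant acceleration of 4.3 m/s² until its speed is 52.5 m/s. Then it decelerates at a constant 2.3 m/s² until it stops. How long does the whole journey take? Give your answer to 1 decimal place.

Phase 1 (accelerating): v₀ = 14.5 m/s, a = 4.3 m/s².
v = v₀ + at → t = (52.5 − 14.5) / 4.3 = 8.84 s
v² = v₀² + 2aΔx → Δx = (52.5² − 14.5²)/(2·4.3) = 296 m

Phase 2 (decelerating): v₀ = 52.5 m/s, a = -2.3 m/s².
v = v₀ + at → t = (0 − 52.5) / -2.3 = 22.8 s
v² = v₀² + 2aΔx → Δx = (0² − 52.5²)/(2·-2.3) = 599 m
Total time = 8.84 + 22.8 = 31.7 s

31.7 s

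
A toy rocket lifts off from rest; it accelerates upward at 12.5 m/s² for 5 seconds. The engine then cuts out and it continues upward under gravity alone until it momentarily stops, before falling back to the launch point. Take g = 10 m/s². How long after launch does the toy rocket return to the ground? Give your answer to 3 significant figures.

Phase 1 (powered ascent): v₀ = 0 m/s, a = 12.5 m/s².
v = v₀ + at = 0 + (12.5)(5) = 62.5 m/s
Δx = v₀t + ½at² = 0·5 + 0.5·12.5·5² = 156 m

Phase 2 (coasting upward): v₀ = 62.5 m/s, a = -10 m/s².
v = v₀ + at → t = (0 − 62.5) / -10 = 6.25 s
v² = v₀² + 2aΔx → Δx = (0² − 62.5²)/(2·-10) = 195 m

Phase 3 (free fall): v₀ = 0 m/s, a = -10 m/s².
Falls 352 m from rest: t = √(2·352/10) = 8.39 s; v = g·t = 83.9 m/s.
Total time = 5.00 + 6.25 + 8.39 = 19.6 s

19.6 s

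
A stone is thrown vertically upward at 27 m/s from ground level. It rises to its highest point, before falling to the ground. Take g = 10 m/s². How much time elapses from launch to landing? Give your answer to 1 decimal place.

Phase 1 (rising): v₀ = 27.0 m/s, a = -10 m/s².
v = v₀ + at → t = (0 − 27.0) / -10 = 2.70 s
v² = v₀² + 2aΔx → Δx = (0² − 27.0²)/(2·-10) = 36.5 m

Phase 2 (falling): v₀ = 0 m/s, a = -10 m/s².
Falls 36.5 m from rest: t = √(2·36.5/10) = 2.70 s; v = g·t = 27.0 m/s.
Total time = 2.70 + 2.70 = 5.40 s

5.4 s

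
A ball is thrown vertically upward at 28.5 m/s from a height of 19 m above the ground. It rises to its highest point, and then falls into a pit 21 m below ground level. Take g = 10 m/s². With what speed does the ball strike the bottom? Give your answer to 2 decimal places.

Phase 1 (rising): v₀ = 28.5 m/s, a = -10 m/s².
v = v₀ + at → t = (0 − 28.5) / -10 = 2.85 s
v² = v₀² + 2aΔx → Δx = (0² − 28.5²)/(2·-10) = 40.6 m

Phase 2 (falling): v₀ = 0 m/s, a = -10 m/s².
Falls 80.6 m from rest: t = √(2·80.6/10) = 4.02 s; v = g·t = 40.2 m/s.
Final speed = 40.2 m/s

40.15 m/s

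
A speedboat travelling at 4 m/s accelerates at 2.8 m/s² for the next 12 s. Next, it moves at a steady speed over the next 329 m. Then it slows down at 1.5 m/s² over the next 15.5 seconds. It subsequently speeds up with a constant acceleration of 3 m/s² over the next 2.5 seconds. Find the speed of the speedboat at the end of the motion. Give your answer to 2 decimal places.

Phase 1 (accelerating): v₀ = 4.00 m/s, a = 2.8 m/s².
v = v₀ + at = 4.00 + (2.8)(12) = 37.6 m/s
Δx = v₀t + ½at² = 4.00·12 + 0.5·2.8·12² = 250 m

Phase 2 (constant speed): v₀ = 37.6 m/s, a = 0 m/s².
Constant speed: t = d/v = 329/37.6 = 8.75 s

Phase 3 (decelerating): v₀ = 37.6 m/s, a = -1.5 m/s².
v = v₀ + at = 37.6 + (-1.5)(15.5) = 14.3 m/s
Δx = v₀t + ½at² = 37.6·15.5 + 0.5·-1.5·15.5² = 403 m

Phase 4 (accelerating): v₀ = 14.3 m/s, a = 3 m/s².
v = v₀ + at = 14.3 + (3)(2.5) = 21.8 m/s
Δx = v₀t + ½at² = 14.3·2.5 + 0.5·3·2.5² = 45.2 m
Final speed = 21.8 m/s

21.85 m/s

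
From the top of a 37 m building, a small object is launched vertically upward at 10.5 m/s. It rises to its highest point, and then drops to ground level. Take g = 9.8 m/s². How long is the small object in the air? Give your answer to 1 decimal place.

Phase 1 (rising): v₀ = 10.5 m/s, a = -9.8 m/s².
v = v₀ + at → t = (0 − 10.5) / -9.8 = 1.07 s
v² = v₀² + 2aΔx → Δx = (0² − 10.5²)/(2·-9.8) = 5.62 m

Phase 2 (falling): v₀ = 0 m/s, a = -9.8 m/s².
Falls 42.6 m from rest: t = √(2·42.6/9.8) = 2.95 s; v = g·t = 28.9 m/s.
Total time = 1.07 + 2.95 = 4.02 s

4.0 s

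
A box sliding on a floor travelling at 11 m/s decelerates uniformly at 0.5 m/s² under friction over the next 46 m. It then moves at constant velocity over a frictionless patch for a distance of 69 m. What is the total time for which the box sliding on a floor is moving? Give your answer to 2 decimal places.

12.65 s

Phase 1 (decelerating): v₀ = 11.0 m/s, a = -0.5 m/s².
v² = v₀² + 2aΔx = 11.0² + 2·-0.5·46 = 75.0 → v = 8.66 m/s
t = (v − v₀)/a = (8.66 − 11.0)/-0.5 = 4.68 s

Phase 2 (constant speed): v₀ = 8.66 m/s, a = 0 m/s².
Constant speed: t = d/v = 69/8.66 = 7.97 s
Total time = 4.68 + 7.97 = 12.6 s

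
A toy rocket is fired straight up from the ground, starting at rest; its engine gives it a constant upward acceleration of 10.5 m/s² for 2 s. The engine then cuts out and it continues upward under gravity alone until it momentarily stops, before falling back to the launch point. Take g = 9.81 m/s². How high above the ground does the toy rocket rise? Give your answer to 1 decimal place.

Phase 1 (powered ascent): v₀ = 0 m/s, a = 10.5 m/s².
v = v₀ + at = 0 + (10.5)(2) = 21.0 m/s
Δx = v₀t + ½at² = 0·2 + 0.5·10.5·2² = 21.0 m

Phase 2 (coasting upward): v₀ = 21.0 m/s, a = -9.81 m/s².
v = v₀ + at → t = (0 − 21.0) / -9.81 = 2.14 s
v² = v₀² + 2aΔx → Δx = (0² − 21.0²)/(2·-9.81) = 22.5 m
Maximum height = 21.0 + 22.5 = 43.5 m

43.5 m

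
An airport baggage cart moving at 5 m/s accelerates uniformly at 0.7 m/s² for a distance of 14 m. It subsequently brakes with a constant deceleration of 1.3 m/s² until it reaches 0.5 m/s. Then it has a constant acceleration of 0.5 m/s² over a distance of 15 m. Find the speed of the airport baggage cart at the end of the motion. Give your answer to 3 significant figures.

3.91 m/s

Phase 1 (accelerating): v₀ = 5.00 m/s, a = 0.7 m/s².
v² = v₀² + 2aΔx = 5.00² + 2·0.7·14 = 44.6 → v = 6.68 m/s
t = (v − v₀)/a = (6.68 − 5.00)/0.7 = 2.40 s

Phase 2 (decelerating): v₀ = 6.68 m/s, a = -1.3 m/s².
v = v₀ + at → t = (0.5 − 6.68) / -1.3 = 4.75 s
v² = v₀² + 2aΔx → Δx = (0.5² − 6.68²)/(2·-1.3) = 17.1 m

Phase 3 (accelerating): v₀ = 0.500 m/s, a = 0.5 m/s².
v² = v₀² + 2aΔx = 0.500² + 2·0.5·15 = 15.2 → v = 3.91 m/s
t = (v − v₀)/a = (3.91 − 0.500)/0.5 = 6.81 s
Final speed = 3.91 m/s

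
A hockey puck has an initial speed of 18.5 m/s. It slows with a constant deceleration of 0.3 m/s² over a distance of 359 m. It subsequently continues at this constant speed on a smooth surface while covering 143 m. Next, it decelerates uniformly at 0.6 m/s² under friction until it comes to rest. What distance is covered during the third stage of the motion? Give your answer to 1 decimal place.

105.7 m

Phase 1 (decelerating): v₀ = 18.5 m/s, a = -0.3 m/s².
v² = v₀² + 2aΔx = 18.5² + 2·-0.3·359 = 127 → v = 11.3 m/s
t = (v − v₀)/a = (11.3 − 18.5)/-0.3 = 24.1 s

Phase 2 (constant speed): v₀ = 11.3 m/s, a = 0 m/s².
Constant speed: t = d/v = 143/11.3 = 12.7 s

Phase 3 (decelerating): v₀ = 11.3 m/s, a = -0.6 m/s².
v = v₀ + at → t = (0 − 11.3) / -0.6 = 18.8 s
v² = v₀² + 2aΔx → Δx = (0² − 11.3²)/(2·-0.6) = 106 m
Distance in phase 3 = 106 m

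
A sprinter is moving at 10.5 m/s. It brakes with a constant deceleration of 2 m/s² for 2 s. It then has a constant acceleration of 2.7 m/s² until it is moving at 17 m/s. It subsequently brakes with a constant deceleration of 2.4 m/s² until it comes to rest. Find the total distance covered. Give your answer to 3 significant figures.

Phase 1 (decelerating): v₀ = 10.5 m/s, a = -2 m/s².
v = v₀ + at = 10.5 + (-2)(2) = 6.50 m/s
Δx = v₀t + ½at² = 10.5·2 + 0.5·-2·2² = 17.0 m

Phase 2 (accelerating): v₀ = 6.50 m/s, a = 2.7 m/s².
v = v₀ + at → t = (17 − 6.50) / 2.7 = 3.89 s
v² = v₀² + 2aΔx → Δx = (17² − 6.50²)/(2·2.7) = 45.7 m

Phase 3 (decelerating): v₀ = 17.0 m/s, a = -2.4 m/s².
v = v₀ + at → t = (0 − 17.0) / -2.4 = 7.08 s
v² = v₀² + 2aΔx → Δx = (0² − 17.0²)/(2·-2.4) = 60.2 m
Total distance = 17.0 + 45.7 + 60.2 = 123 m

123 m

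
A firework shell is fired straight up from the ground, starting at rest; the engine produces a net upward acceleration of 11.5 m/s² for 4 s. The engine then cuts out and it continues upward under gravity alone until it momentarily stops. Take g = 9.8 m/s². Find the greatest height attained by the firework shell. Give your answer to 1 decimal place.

200.0 m

Phase 1 (powered ascent): v₀ = 0 m/s, a = 11.5 m/s².
v = v₀ + at = 0 + (11.5)(4) = 46.0 m/s
Δx = v₀t + ½at² = 0·4 + 0.5·11.5·4² = 92.0 m

Phase 2 (coasting upward): v₀ = 46.0 m/s, a = -9.8 m/s².
v = v₀ + at → t = (0 − 46.0) / -9.8 = 4.69 s
v² = v₀² + 2aΔx → Δx = (0² − 46.0²)/(2·-9.8) = 108 m
Maximum height = 92.0 + 108 = 200 m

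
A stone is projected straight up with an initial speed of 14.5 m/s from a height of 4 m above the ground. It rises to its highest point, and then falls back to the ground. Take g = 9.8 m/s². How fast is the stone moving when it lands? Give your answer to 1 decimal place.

17.0 m/s

Phase 1 (rising): v₀ = 14.5 m/s, a = -9.8 m/s².
v = v₀ + at → t = (0 − 14.5) / -9.8 = 1.48 s
v² = v₀² + 2aΔx → Δx = (0² − 14.5²)/(2·-9.8) = 10.7 m

Phase 2 (falling): v₀ = 0 m/s, a = -9.8 m/s².
Falls 14.7 m from rest: t = √(2·14.7/9.8) = 1.73 s; v = g·t = 17.0 m/s.
Final speed = 17.0 m/s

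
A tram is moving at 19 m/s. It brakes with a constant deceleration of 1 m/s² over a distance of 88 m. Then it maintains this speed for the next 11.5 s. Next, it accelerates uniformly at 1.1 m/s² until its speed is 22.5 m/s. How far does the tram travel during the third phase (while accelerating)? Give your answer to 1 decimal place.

Phase 1 (decelerating): v₀ = 19.0 m/s, a = -1 m/s².
v² = v₀² + 2aΔx = 19.0² + 2·-1·88 = 185 → v = 13.6 m/s
t = (v − v₀)/a = (13.6 − 19.0)/-1 = 5.40 s

Phase 2 (constant speed): v₀ = 13.6 m/s, a = 0 m/s².
v = v₀ + at = 13.6 + (0)(11.5) = 13.6 m/s
Δx = v₀t + ½at² = 13.6·11.5 + 0.5·0·11.5² = 156 m

Phase 3 (accelerating): v₀ = 13.6 m/s, a = 1.1 m/s².
v = v₀ + at → t = (22.5 − 13.6) / 1.1 = 8.09 s
v² = v₀² + 2aΔx → Δx = (22.5² − 13.6²)/(2·1.1) = 146 m
Distance in phase 3 = 146 m

146.0 m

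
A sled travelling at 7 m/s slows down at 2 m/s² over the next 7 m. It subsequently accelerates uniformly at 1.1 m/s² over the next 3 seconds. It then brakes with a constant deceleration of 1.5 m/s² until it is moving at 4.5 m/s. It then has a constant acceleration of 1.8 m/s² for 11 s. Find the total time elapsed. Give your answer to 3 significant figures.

Phase 1 (decelerating): v₀ = 7.00 m/s, a = -2 m/s².
v² = v₀² + 2aΔx = 7.00² + 2·-2·7 = 21.0 → v = 4.58 m/s
t = (v − v₀)/a = (4.58 − 7.00)/-2 = 1.21 s

Phase 2 (accelerating): v₀ = 4.58 m/s, a = 1.1 m/s².
v = v₀ + at = 4.58 + (1.1)(3) = 7.88 m/s
Δx = v₀t + ½at² = 4.58·3 + 0.5·1.1·3² = 18.7 m

Phase 3 (decelerating): v₀ = 7.88 m/s, a = -1.5 m/s².
v = v₀ + at → t = (4.5 − 7.88) / -1.5 = 2.26 s
v² = v₀² + 2aΔx → Δx = (4.5² − 7.88²)/(2·-1.5) = 14.0 m

Phase 4 (accelerating): v₀ = 4.50 m/s, a = 1.8 m/s².
v = v₀ + at = 4.50 + (1.8)(11) = 24.3 m/s
Δx = v₀t + ½at² = 4.50·11 + 0.5·1.8·11² = 158 m
Total time = 1.21 + 3.00 + 2.26 + 11.0 = 17.5 s

17.5 s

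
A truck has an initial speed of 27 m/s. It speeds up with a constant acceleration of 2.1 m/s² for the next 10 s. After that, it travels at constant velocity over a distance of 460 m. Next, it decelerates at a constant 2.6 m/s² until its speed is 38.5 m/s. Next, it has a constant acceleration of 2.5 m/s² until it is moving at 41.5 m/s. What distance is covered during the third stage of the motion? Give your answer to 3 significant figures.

Phase 1 (accelerating): v₀ = 27.0 m/s, a = 2.1 m/s².
v = v₀ + at = 27.0 + (2.1)(10) = 48.0 m/s
Δx = v₀t + ½at² = 27.0·10 + 0.5·2.1·10² = 375 m

Phase 2 (constant speed): v₀ = 48.0 m/s, a = 0 m/s².
Constant speed: t = d/v = 460/48.0 = 9.58 s

Phase 3 (decelerating): v₀ = 48.0 m/s, a = -2.6 m/s².
v = v₀ + at → t = (38.5 − 48.0) / -2.6 = 3.65 s
v² = v₀² + 2aΔx → Δx = (38.5² − 48.0²)/(2·-2.6) = 158 m
Distance in phase 3 = 158 m

158 m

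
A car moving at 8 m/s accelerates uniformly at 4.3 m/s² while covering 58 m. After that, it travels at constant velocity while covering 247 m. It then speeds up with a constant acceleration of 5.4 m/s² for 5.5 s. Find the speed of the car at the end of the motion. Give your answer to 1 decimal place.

Phase 1 (accelerating): v₀ = 8.00 m/s, a = 4.3 m/s².
v² = v₀² + 2aΔx = 8.00² + 2·4.3·58 = 563 → v = 23.7 m/s
t = (v − v₀)/a = (23.7 − 8.00)/4.3 = 3.66 s

Phase 2 (constant speed): v₀ = 23.7 m/s, a = 0 m/s².
Constant speed: t = d/v = 247/23.7 = 10.4 s

Phase 3 (accelerating): v₀ = 23.7 m/s, a = 5.4 m/s².
v = v₀ + at = 23.7 + (5.4)(5.5) = 53.4 m/s
Δx = v₀t + ½at² = 23.7·5.5 + 0.5·5.4·5.5² = 212 m
Final speed = 53.4 m/s

53.4 m/s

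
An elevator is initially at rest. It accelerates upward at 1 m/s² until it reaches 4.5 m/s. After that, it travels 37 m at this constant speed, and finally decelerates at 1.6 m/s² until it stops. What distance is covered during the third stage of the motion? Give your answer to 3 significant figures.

Phase 1 (accelerating): v₀ = 0 m/s, a = 1 m/s².
v = v₀ + at → t = (4.5 − 0) / 1 = 4.50 s
v² = v₀² + 2aΔx → Δx = (4.5² − 0²)/(2·1) = 10.1 m

Phase 2 (constant speed): v₀ = 4.50 m/s, a = 0 m/s².
Constant speed: t = d/v = 37/4.50 = 8.22 s

Phase 3 (decelerating): v₀ = 4.50 m/s, a = -1.6 m/s².
v = v₀ + at → t = (0 − 4.50) / -1.6 = 2.81 s
v² = v₀² + 2aΔx → Δx = (0² − 4.50²)/(2·-1.6) = 6.33 m
Distance in phase 3 = 6.33 m

6.33 m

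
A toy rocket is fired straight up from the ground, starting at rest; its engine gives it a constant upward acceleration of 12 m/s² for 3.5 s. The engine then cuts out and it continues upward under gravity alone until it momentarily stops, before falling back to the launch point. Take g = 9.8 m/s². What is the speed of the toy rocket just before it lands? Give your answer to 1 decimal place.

Phase 1 (powered ascent): v₀ = 0 m/s, a = 12 m/s².
v = v₀ + at = 0 + (12)(3.5) = 42.0 m/s
Δx = v₀t + ½at² = 0·3.5 + 0.5·12·3.5² = 73.5 m

Phase 2 (coasting upward): v₀ = 42.0 m/s, a = -9.8 m/s².
v = v₀ + at → t = (0 − 42.0) / -9.8 = 4.29 s
v² = v₀² + 2aΔx → Δx = (0² − 42.0²)/(2·-9.8) = 90.0 m

Phase 3 (free fall): v₀ = 0 m/s, a = -9.8 m/s².
Falls 164 m from rest: t = √(2·164/9.8) = 5.78 s; v = g·t = 56.6 m/s.
Impact speed = 56.6 m/s

56.6 m/s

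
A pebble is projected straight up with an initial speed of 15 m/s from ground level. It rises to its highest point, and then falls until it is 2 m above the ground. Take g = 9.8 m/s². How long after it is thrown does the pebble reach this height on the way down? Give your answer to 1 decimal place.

2.9 s

Phase 1 (rising): v₀ = 15.0 m/s, a = -9.8 m/s².
v = v₀ + at → t = (0 − 15.0) / -9.8 = 1.53 s
v² = v₀² + 2aΔx → Δx = (0² − 15.0²)/(2·-9.8) = 11.5 m

Phase 2 (falling): v₀ = 0 m/s, a = -9.8 m/s².
Falls 9.48 m from rest: t = √(2·9.48/9.8) = 1.39 s; v = g·t = 13.6 m/s.
Total time = 1.53 + 1.39 = 2.92 s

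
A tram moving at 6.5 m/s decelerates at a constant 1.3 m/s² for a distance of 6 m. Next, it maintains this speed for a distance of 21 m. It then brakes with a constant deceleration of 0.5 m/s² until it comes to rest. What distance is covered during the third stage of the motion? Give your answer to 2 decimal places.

26.65 m

Phase 1 (decelerating): v₀ = 6.50 m/s, a = -1.3 m/s².
v² = v₀² + 2aΔx = 6.50² + 2·-1.3·6 = 26.6 → v = 5.16 m/s
t = (v − v₀)/a = (5.16 − 6.50)/-1.3 = 1.03 s

Phase 2 (constant speed): v₀ = 5.16 m/s, a = 0 m/s².
Constant speed: t = d/v = 21/5.16 = 4.07 s

Phase 3 (decelerating): v₀ = 5.16 m/s, a = -0.5 m/s².
v = v₀ + at → t = (0 − 5.16) / -0.5 = 10.3 s
v² = v₀² + 2aΔx → Δx = (0² − 5.16²)/(2·-0.5) = 26.7 m
Distance in phase 3 = 26.7 m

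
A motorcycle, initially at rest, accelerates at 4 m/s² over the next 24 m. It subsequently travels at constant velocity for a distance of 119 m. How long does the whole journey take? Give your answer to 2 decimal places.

12.05 s

Phase 1 (accelerating): v₀ = 0 m/s, a = 4 m/s².
v² = v₀² + 2aΔx = 0² + 2·4·24 = 192 → v = 13.9 m/s
t = (v − v₀)/a = (13.9 − 0)/4 = 3.46 s

Phase 2 (constant speed): v₀ = 13.9 m/s, a = 0 m/s².
Constant speed: t = d/v = 119/13.9 = 8.59 s
Total time = 3.46 + 8.59 = 12.1 s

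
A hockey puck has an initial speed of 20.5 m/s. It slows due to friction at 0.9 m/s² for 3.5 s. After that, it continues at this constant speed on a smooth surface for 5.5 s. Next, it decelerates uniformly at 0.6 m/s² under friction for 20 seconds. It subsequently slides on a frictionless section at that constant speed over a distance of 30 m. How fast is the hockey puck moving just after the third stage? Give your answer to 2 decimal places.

5.35 m/s

Phase 1 (decelerating): v₀ = 20.5 m/s, a = -0.9 m/s².
v = v₀ + at = 20.5 + (-0.9)(3.5) = 17.4 m/s
Δx = v₀t + ½at² = 20.5·3.5 + 0.5·-0.9·3.5² = 66.2 m

Phase 2 (constant speed): v₀ = 17.4 m/s, a = 0 m/s².
v = v₀ + at = 17.4 + (0)(5.5) = 17.4 m/s
Δx = v₀t + ½at² = 17.4·5.5 + 0.5·0·5.5² = 95.4 m

Phase 3 (decelerating): v₀ = 17.4 m/s, a = -0.6 m/s².
v = v₀ + at = 17.4 + (-0.6)(20) = 5.35 m/s
Δx = v₀t + ½at² = 17.4·20 + 0.5·-0.6·20² = 227 m
Speed at end of phase 3 = 5.35 m/s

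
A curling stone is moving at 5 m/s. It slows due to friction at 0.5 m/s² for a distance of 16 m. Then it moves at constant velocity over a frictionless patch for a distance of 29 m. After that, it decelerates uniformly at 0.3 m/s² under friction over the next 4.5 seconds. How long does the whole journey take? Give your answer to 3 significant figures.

Phase 1 (decelerating): v₀ = 5.00 m/s, a = -0.5 m/s².
v² = v₀² + 2aΔx = 5.00² + 2·-0.5·16 = 9.00 → v = 3.00 m/s
t = (v − v₀)/a = (3.00 − 5.00)/-0.5 = 4.00 s

Phase 2 (constant speed): v₀ = 3.00 m/s, a = 0 m/s².
Constant speed: t = d/v = 29/3.00 = 9.67 s

Phase 3 (decelerating): v₀ = 3.00 m/s, a = -0.3 m/s².
v = v₀ + at = 3.00 + (-0.3)(4.5) = 1.65 m/s
Δx = v₀t + ½at² = 3.00·4.5 + 0.5·-0.3·4.5² = 10.5 m
Total time = 4.00 + 9.67 + 4.50 = 18.2 s

18.2 s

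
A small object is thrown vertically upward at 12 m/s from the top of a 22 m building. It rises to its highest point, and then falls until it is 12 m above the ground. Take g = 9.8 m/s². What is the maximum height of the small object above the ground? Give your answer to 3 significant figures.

Phase 1 (rising): v₀ = 12.0 m/s, a = -9.8 m/s².
v = v₀ + at → t = (0 − 12.0) / -9.8 = 1.22 s
v² = v₀² + 2aΔx → Δx = (0² − 12.0²)/(2·-9.8) = 7.35 m
Maximum height = 22 + 7.35 = 29.3 m

29.3 m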